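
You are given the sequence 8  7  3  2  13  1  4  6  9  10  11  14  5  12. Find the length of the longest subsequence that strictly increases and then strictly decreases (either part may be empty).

inc[i] = longest strictly increasing subsequence ending at i; dec[i] = longest strictly decreasing subsequence starting at i:
i:      1  2  3  4  5  6  7  8  9 10 11 12 13 14
a[i]:   8  7  3  2 13  1  4  6  9 10 11 14  5 12
inc:    1  1  1  1  2  1  2  3  4  5  6  7  3  7
dec:    5  4  3  2  3  1  1  2  2  2  2  2  1  1
Best peak at i=12 (value 14): inc=7, dec=2, length 7+2−1 = 8.

8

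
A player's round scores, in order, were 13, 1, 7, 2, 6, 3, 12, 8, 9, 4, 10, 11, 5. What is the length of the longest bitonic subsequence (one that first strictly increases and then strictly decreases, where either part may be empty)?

inc[i] = longest strictly increasing subsequence ending at i; dec[i] = longest strictly decreasing subsequence starting at i:
i:      1  2  3  4  5  6  7  8  9 10 11 12 13
a[i]:  13  1  7  2  6  3 12  8  9  4 10 11  5
inc:    1  1  2  2  3  3  4  4  5  4  6  7  5
dec:    4  1  3  1  2  1  3  2  2  1  2  2  1
Best peak at i=12 (value 11): inc=7, dec=2, length 7+2−1 = 8.

8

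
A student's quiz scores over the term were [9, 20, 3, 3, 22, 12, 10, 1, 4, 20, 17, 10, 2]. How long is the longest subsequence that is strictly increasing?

3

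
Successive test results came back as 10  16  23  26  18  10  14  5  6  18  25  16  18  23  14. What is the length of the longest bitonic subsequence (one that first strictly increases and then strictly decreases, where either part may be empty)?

7

inc[i] = longest strictly increasing subsequence ending at i; dec[i] = longest strictly decreasing subsequence starting at i:
i:      1  2  3  4  5  6  7  8  9 10 11 12 13 14 15
a[i]:  10 16 23 26 18 10 14  5  6 18 25 16 18 23 14
inc:    1  2  3  4  3  1  2  1  2  3  4  3  4  5  3
dec:    2  3  4  4  3  2  2  1  1  3  3  2  2  2  1
Best peak at i=4 (value 26): inc=4, dec=4, length 4+4−1 = 7.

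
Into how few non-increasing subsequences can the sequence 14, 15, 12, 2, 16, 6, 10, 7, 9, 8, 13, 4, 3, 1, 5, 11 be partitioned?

Place each on the leftmost legal pile:
14 → new pile 1 (tops now [14])
15 → new pile 2 (tops now [14, 15])
12 → pile 1 (tops now [12, 15])
2 → pile 1 (tops now [2, 15])
16 → new pile 3 (tops now [2, 15, 16])
6 → pile 2 (tops now [2, 6, 16])
10 → pile 3 (tops now [2, 6, 10])
7 → pile 3 (tops now [2, 6, 7])
9 → new pile 4 (tops now [2, 6, 7, 9])
8 → pile 4 (tops now [2, 6, 7, 8])
13 → new pile 5 (tops now [2, 6, 7, 8, 13])
4 → pile 2 (tops now [2, 4, 7, 8, 13])
3 → pile 2 (tops now [2, 3, 7, 8, 13])
1 → pile 1 (tops now [1, 3, 7, 8, 13])
5 → pile 3 (tops now [1, 3, 5, 8, 13])
11 → pile 5 (tops now [1, 3, 5, 8, 11])
Five piles.

5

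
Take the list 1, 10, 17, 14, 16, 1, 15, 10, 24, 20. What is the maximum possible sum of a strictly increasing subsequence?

Let S[i] be the best sum of a strictly increasing subsequence ending at i:
i:      1  2  3  4  5  6  7  8  9 10
a[i]:   1 10 17 14 16  1 15 10 24 20
S:      1 11 28 25 41  1 40 11 65 61
Maximum is 65 (e.g. 1 + 10 + 14 + 16 + 24).

65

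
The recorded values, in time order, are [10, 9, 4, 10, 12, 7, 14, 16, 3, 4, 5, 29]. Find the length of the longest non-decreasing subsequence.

6

Let dp[i] be the length of the longest such subsequence ending at index i:
i:      1  2  3  4  5  6  7  8  9 10 11 12
a[i]:  10  9  4 10 12  7 14 16  3  4  5 29
dp:     1  1  1  2  3  2  4  5  1  2  3  6
Maximum dp value is 6.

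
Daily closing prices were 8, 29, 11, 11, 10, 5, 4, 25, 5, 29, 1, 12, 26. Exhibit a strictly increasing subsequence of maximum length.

Patience tails give the LIS length; then backtrack through the dp parents:
8 → extends → [8]
29 → extends → [8, 29]
11 → replaces 29 → [8, 11]
11 → already a tail → [8, 11]
10 → replaces 11 → [8, 10]
5 → replaces 8 → [5, 10]
4 → replaces 5 → [4, 10]
25 → extends → [4, 10, 25]
5 → replaces 10 → [4, 5, 25]
29 → extends → [4, 5, 25, 29]
1 → replaces 4 → [1, 5, 25, 29]
12 → replaces 25 → [1, 5, 12, 29]
26 → replaces 29 → [1, 5, 12, 26]
Length 4; one witness is 8, 11, 25, 29.

8, 11, 25, 29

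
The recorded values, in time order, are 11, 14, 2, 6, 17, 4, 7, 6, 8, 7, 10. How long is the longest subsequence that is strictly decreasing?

Let dp[i] be the longest strictly decreasing subsequence ending at i:
i:      1  2  3  4  5  6  7  8  9 10 11
a[i]:  11 14  2  6 17  4  7  6  8  7 10
dp:     1  1  2  2  1  3  2  3  2  3  2
Maximum is 3.

3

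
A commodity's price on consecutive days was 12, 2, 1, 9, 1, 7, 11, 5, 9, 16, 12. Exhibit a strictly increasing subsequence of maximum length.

Patience tails give the LIS length; then backtrack through the dp parents:
12 → extends → [12]
2 → replaces 12 → [2]
1 → replaces 2 → [1]
9 → extends → [1, 9]
1 → already a tail → [1, 9]
7 → replaces 9 → [1, 7]
11 → extends → [1, 7, 11]
5 → replaces 7 → [1, 5, 11]
9 → replaces 11 → [1, 5, 9]
16 → extends → [1, 5, 9, 16]
12 → replaces 16 → [1, 5, 9, 12]
Length 4; one witness is 2, 9, 11, 16.

2, 9, 11, 16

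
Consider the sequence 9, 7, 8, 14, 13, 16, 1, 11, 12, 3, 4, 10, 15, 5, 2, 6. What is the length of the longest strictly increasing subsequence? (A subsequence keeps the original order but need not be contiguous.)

5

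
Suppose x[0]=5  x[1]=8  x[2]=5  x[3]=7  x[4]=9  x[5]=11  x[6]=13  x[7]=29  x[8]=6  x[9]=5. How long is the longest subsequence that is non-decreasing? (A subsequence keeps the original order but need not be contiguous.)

7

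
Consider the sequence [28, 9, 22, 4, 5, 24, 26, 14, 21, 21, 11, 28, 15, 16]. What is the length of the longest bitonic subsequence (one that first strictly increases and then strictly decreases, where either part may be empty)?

6

inc[i] = longest strictly increasing subsequence ending at i; dec[i] = longest strictly decreasing subsequence starting at i:
i:      1  2  3  4  5  6  7  8  9 10 11 12 13 14
a[i]:  28  9 22  4  5 24 26 14 21 21 11 28 15 16
inc:    1  1  2  1  2  3  4  3  4  4  3  5  4  5
dec:    4  2  3  1  1  3  3  2  2  2  1  2  1  1
Best peak at i=7 (value 26): inc=4, dec=3, length 4+3−1 = 6.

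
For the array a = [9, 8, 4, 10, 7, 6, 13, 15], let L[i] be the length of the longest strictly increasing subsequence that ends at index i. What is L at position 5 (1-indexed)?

dp[i] = 1 + max{dp[j] : j<i, a[j]<a[i]} (or 1 if no such j):
i:      1  2  3  4  5  6  7  8
a[i]:   9  8  4 10  7  6 13 15
dp:     1  1  1  2  2  2  3  4
At index 5 the value is 2.

2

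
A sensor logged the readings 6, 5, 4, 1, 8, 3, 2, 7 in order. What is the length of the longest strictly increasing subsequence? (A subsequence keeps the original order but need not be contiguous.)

3

Let dp[i] be the length of the longest such subsequence ending at index i:
i:     1 2 3 4 5 6 7 8
a[i]:  6 5 4 1 8 3 2 7
dp:    1 1 1 1 2 2 2 3
Maximum dp value is 3.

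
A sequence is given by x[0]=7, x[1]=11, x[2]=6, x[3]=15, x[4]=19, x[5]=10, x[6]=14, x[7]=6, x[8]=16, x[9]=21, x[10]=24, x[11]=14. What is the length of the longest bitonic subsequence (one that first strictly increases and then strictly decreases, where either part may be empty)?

inc[i] = longest strictly increasing subsequence ending at i; dec[i] = longest strictly decreasing subsequence starting at i:
i:      0  1  2  3  4  5  6  7  8  9 10 11
x[i]:   7 11  6 15 19 10 14  6 16 21 24 14
inc:    1  2  1  3  4  2  3  1  4  5  6  3
dec:    2  3  1  3  3  2  2  1  2  2  2  1
Best peak at i=10 (value 24): inc=6, dec=2, length 6+2−1 = 7.

7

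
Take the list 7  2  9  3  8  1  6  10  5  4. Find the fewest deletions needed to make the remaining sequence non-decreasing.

6

Fewest deletions = n − (longest non-decreasing subsequence).
i:      1  2  3  4  5  6  7  8  9 10
a[i]:   7  2  9  3  8  1  6 10  5  4
dp:     1  1  2  2  3  1  3  4  3  3
max dp = 4, so deletions = 10 − 4 = 6.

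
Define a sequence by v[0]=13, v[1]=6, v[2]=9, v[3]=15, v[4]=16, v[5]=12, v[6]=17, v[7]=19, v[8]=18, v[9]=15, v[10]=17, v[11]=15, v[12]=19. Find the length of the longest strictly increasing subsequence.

Track the smallest tail for each achievable length (strict):
13 → extends → [13]
6 → replaces 13 → [6]
9 → extends → [6, 9]
15 → extends → [6, 9, 15]
16 → extends → [6, 9, 15, 16]
12 → replaces 15 → [6, 9, 12, 16]
17 → extends → [6, 9, 12, 16, 17]
19 → extends → [6, 9, 12, 16, 17, 19]
18 → replaces 19 → [6, 9, 12, 16, 17, 18]
15 → replaces 16 → [6, 9, 12, 15, 17, 18]
17 → already a tail → [6, 9, 12, 15, 17, 18]
15 → already a tail → [6, 9, 12, 15, 17, 18]
19 → extends → [6, 9, 12, 15, 17, 18, 19]
Seven tails, so the longest strictly increasing subsequence has length 7 (e.g. 6, 9, 15, 16, 17, 18, 19).

7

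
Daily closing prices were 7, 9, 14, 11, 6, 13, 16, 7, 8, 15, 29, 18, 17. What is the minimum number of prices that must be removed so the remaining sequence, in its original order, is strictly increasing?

Fewest deletions = n − (longest strictly increasing subsequence).
Patience tails:
7 → extends → [7]
9 → extends → [7, 9]
14 → extends → [7, 9, 14]
11 → replaces 14 → [7, 9, 11]
6 → replaces 7 → [6, 9, 11]
13 → extends → [6, 9, 11, 13]
16 → extends → [6, 9, 11, 13, 16]
7 → replaces 9 → [6, 7, 11, 13, 16]
8 → replaces 11 → [6, 7, 8, 13, 16]
15 → replaces 16 → [6, 7, 8, 13, 15]
29 → extends → [6, 7, 8, 13, 15, 29]
18 → replaces 29 → [6, 7, 8, 13, 15, 18]
17 → replaces 18 → [6, 7, 8, 13, 15, 17]
Longest strictly increasing subsequence has length 6, so deletions = 13 − 6 = 7.

7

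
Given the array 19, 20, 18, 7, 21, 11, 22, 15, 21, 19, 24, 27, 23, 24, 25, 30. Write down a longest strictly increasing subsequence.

Patience tails give the LIS length; then backtrack through the dp parents:
19 → extends → [19]
20 → extends → [19, 20]
18 → replaces 19 → [18, 20]
7 → replaces 18 → [7, 20]
21 → extends → [7, 20, 21]
11 → replaces 20 → [7, 11, 21]
22 → extends → [7, 11, 21, 22]
15 → replaces 21 → [7, 11, 15, 22]
21 → replaces 22 → [7, 11, 15, 21]
19 → replaces 21 → [7, 11, 15, 19]
24 → extends → [7, 11, 15, 19, 24]
27 → extends → [7, 11, 15, 19, 24, 27]
23 → replaces 24 → [7, 11, 15, 19, 23, 27]
24 → replaces 27 → [7, 11, 15, 19, 23, 24]
25 → extends → [7, 11, 15, 19, 23, 24, 25]
30 → extends → [7, 11, 15, 19, 23, 24, 25, 30]
Length 8; one witness is 19, 20, 21, 22, 23, 24, 25, 30.

19, 20, 21, 22, 23, 24, 25, 30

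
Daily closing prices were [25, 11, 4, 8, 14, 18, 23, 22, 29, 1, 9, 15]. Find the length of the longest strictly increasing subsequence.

6

Let dp[i] be the length of the longest such subsequence ending at index i:
i:      1  2  3  4  5  6  7  8  9 10 11 12
a[i]:  25 11  4  8 14 18 23 22 29  1  9 15
dp:     1  1  1  2  3  4  5  5  6  1  3  4
Maximum dp value is 6.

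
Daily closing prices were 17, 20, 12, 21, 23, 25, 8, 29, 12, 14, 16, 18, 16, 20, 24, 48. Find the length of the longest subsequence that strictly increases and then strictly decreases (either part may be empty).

8

inc[i] = longest strictly increasing subsequence ending at i; dec[i] = longest strictly decreasing subsequence starting at i:
i:      1  2  3  4  5  6  7  8  9 10 11 12 13 14 15 16
a[i]:  17 20 12 21 23 25  8 29 12 14 16 18 16 20 24 48
inc:    1  2  1  3  4  5  1  6  2  3  4  5  4  6  7  8
dec:    3  3  2  3  3  3  1  3  1  1  1  2  1  1  1  1
Best peak at i=8 (value 29): inc=6, dec=3, length 6+3−1 = 8.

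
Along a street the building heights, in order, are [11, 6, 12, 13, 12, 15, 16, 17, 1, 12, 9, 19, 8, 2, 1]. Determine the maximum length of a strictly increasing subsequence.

7

Track the smallest tail for each achievable length (strict):
11 → extends → [11]
6 → replaces 11 → [6]
12 → extends → [6, 12]
13 → extends → [6, 12, 13]
12 → already a tail → [6, 12, 13]
15 → extends → [6, 12, 13, 15]
16 → extends → [6, 12, 13, 15, 16]
17 → extends → [6, 12, 13, 15, 16, 17]
1 → replaces 6 → [1, 12, 13, 15, 16, 17]
12 → already a tail → [1, 12, 13, 15, 16, 17]
9 → replaces 12 → [1, 9, 13, 15, 16, 17]
19 → extends → [1, 9, 13, 15, 16, 17, 19]
8 → replaces 9 → [1, 8, 13, 15, 16, 17, 19]
2 → replaces 8 → [1, 2, 13, 15, 16, 17, 19]
1 → already a tail → [1, 2, 13, 15, 16, 17, 19]
Seven tails, so the longest strictly increasing subsequence has length 7 (e.g. 11, 12, 13, 15, 16, 17, 19).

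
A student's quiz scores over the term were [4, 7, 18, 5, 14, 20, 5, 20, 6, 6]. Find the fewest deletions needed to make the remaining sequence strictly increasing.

Fewest deletions = n − (longest strictly increasing subsequence).
Patience tails:
4 → extends → [4]
7 → extends → [4, 7]
18 → extends → [4, 7, 18]
5 → replaces 7 → [4, 5, 18]
14 → replaces 18 → [4, 5, 14]
20 → extends → [4, 5, 14, 20]
5 → already a tail → [4, 5, 14, 20]
20 → already a tail → [4, 5, 14, 20]
6 → replaces 14 → [4, 5, 6, 20]
6 → already a tail → [4, 5, 6, 20]
Longest strictly increasing subsequence has length 4, so deletions = 10 − 4 = 6.

6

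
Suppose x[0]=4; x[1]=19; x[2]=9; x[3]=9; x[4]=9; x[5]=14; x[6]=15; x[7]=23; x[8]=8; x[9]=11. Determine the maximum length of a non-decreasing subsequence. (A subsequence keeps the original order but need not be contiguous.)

7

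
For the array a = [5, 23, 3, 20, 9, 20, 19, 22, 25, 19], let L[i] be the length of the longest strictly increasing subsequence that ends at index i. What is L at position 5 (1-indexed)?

dp[i] = 1 + max{dp[j] : j<i, a[j]<a[i]} (or 1 if no such j):
i:      1  2  3  4  5  6  7  8  9 10
a[i]:   5 23  3 20  9 20 19 22 25 19
dp:     1  2  1  2  2  3  3  4  5  3
At index 5 the value is 2.

2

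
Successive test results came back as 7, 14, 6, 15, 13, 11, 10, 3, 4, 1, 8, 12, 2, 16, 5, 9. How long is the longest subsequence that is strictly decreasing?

Negate each value so 'decreasing' becomes 'increasing', then run patience tails on the negated sequence:
-7 → extends → [-7]
-14 → replaces -7 → [-14]
-6 → extends → [-14, -6]
-15 → replaces -14 → [-15, -6]
-13 → replaces -6 → [-15, -13]
-11 → extends → [-15, -13, -11]
-10 → extends → [-15, -13, -11, -10]
-3 → extends → [-15, -13, -11, -10, -3]
-4 → replaces -3 → [-15, -13, -11, -10, -4]
-1 → extends → [-15, -13, -11, -10, -4, -1]
-8 → replaces -4 → [-15, -13, -11, -10, -8, -1]
-12 → replaces -11 → [-15, -13, -12, -10, -8, -1]
-2 → replaces -1 → [-15, -13, -12, -10, -8, -2]
-16 → replaces -15 → [-16, -13, -12, -10, -8, -2]
-5 → replaces -2 → [-16, -13, -12, -10, -8, -5]
-9 → replaces -8 → [-16, -13, -12, -10, -9, -5]
Six tails, so the longest strictly decreasing subsequence of the original has length 6.

6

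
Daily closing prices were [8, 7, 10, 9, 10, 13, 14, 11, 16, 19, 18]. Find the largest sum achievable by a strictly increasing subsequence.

89

Let S[i] be the best sum of a strictly increasing subsequence ending at i:
i:      1  2  3  4  5  6  7  8  9 10 11
a[i]:   8  7 10  9 10 13 14 11 16 19 18
S:      8  7 18 17 27 40 54 38 70 89 88
Maximum is 89 (e.g. 8 + 9 + 10 + 13 + 14 + 16 + 19).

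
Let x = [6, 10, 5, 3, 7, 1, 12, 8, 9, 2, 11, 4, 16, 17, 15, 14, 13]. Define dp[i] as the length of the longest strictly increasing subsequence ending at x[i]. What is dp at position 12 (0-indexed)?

6

dp[i] = 1 + max{dp[j] : j<i, x[j]<x[i]} (or 1 if no such j):
i:      0  1  2  3  4  5  6  7  8  9 10 11 12 13 14 15 16
x[i]:   6 10  5  3  7  1 12  8  9  2 11  4 16 17 15 14 13
dp:     1  2  1  1  2  1  3  3  4  2  5  3  6  7  6  6  6
At index 12 the value is 6.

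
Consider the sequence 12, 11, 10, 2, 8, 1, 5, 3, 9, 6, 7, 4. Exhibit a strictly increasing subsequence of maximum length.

Patience tails give the LIS length; then backtrack through the dp parents:
12 → extends → [12]
11 → replaces 12 → [11]
10 → replaces 11 → [10]
2 → replaces 10 → [2]
8 → extends → [2, 8]
1 → replaces 2 → [1, 8]
5 → replaces 8 → [1, 5]
3 → replaces 5 → [1, 3]
9 → extends → [1, 3, 9]
6 → replaces 9 → [1, 3, 6]
7 → extends → [1, 3, 6, 7]
4 → replaces 6 → [1, 3, 4, 7]
Length 4; one witness is 2, 5, 6, 7.

2, 5, 6, 7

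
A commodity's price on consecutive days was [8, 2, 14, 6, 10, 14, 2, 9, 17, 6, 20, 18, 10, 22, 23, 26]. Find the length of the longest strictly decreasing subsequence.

Negate each value so 'decreasing' becomes 'increasing', then run patience tails on the negated sequence:
-8 → extends → [-8]
-2 → extends → [-8, -2]
-14 → replaces -8 → [-14, -2]
-6 → replaces -2 → [-14, -6]
-10 → replaces -6 → [-14, -10]
-14 → already a tail → [-14, -10]
-2 → extends → [-14, -10, -2]
-9 → replaces -2 → [-14, -10, -9]
-17 → replaces -14 → [-17, -10, -9]
-6 → extends → [-17, -10, -9, -6]
-20 → replaces -17 → [-20, -10, -9, -6]
-18 → replaces -10 → [-20, -18, -9, -6]
-10 → replaces -9 → [-20, -18, -10, -6]
-22 → replaces -20 → [-22, -18, -10, -6]
-23 → replaces -22 → [-23, -18, -10, -6]
-26 → replaces -23 → [-26, -18, -10, -6]
Four tails, so the longest strictly decreasing subsequence of the original has length 4.

4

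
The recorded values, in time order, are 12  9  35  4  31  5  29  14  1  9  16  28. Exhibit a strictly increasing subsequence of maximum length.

Patience tails give the LIS length; then backtrack through the dp parents:
12 → extends → [12]
9 → replaces 12 → [9]
35 → extends → [9, 35]
4 → replaces 9 → [4, 35]
31 → replaces 35 → [4, 31]
5 → replaces 31 → [4, 5]
29 → extends → [4, 5, 29]
14 → replaces 29 → [4, 5, 14]
1 → replaces 4 → [1, 5, 14]
9 → replaces 14 → [1, 5, 9]
16 → extends → [1, 5, 9, 16]
28 → extends → [1, 5, 9, 16, 28]
Length 5; one witness is 4, 5, 14, 16, 28.

4, 5, 14, 16, 28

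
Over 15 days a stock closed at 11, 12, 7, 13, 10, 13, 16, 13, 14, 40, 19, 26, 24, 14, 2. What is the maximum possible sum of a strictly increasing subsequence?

Let S[i] be the best sum of a strictly increasing subsequence ending at i:
i:      1  2  3  4  5  6  7  8  9 10 11 12 13 14 15
a[i]:  11 12  7 13 10 13 16 13 14 40 19 26 24 14  2
S:     11 23  7 36 17 36 52 36 50 92 71 97 95 50  2
Maximum is 97 (e.g. 11 + 12 + 13 + 16 + 19 + 26).

97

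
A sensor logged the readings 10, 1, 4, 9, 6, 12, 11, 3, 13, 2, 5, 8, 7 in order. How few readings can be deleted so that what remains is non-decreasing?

8

Fewest deletions = n − (longest non-decreasing subsequence).
Patience tails:
10 → extends → [10]
1 → replaces 10 → [1]
4 → extends → [1, 4]
9 → extends → [1, 4, 9]
6 → replaces 9 → [1, 4, 6]
12 → extends → [1, 4, 6, 12]
11 → replaces 12 → [1, 4, 6, 11]
3 → replaces 4 → [1, 3, 6, 11]
13 → extends → [1, 3, 6, 11, 13]
2 → replaces 3 → [1, 2, 6, 11, 13]
5 → replaces 6 → [1, 2, 5, 11, 13]
8 → replaces 11 → [1, 2, 5, 8, 13]
7 → replaces 8 → [1, 2, 5, 7, 13]
Longest non-decreasing subsequence has length 5, so deletions = 13 − 5 = 8.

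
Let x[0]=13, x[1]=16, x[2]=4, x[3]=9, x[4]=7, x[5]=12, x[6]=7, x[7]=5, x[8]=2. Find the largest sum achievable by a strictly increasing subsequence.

29

Let S[i] be the best sum of a strictly increasing subsequence ending at i:
i:      0  1  2  3  4  5  6  7  8
x[i]:  13 16  4  9  7 12  7  5  2
S:     13 29  4 13 11 25 11  9  2
Maximum is 29 (e.g. 13 + 16).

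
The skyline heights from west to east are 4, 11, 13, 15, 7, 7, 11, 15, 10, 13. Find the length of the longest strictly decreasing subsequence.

3

Let dp[i] be the longest strictly decreasing subsequence ending at i:
i:      1  2  3  4  5  6  7  8  9 10
a[i]:   4 11 13 15  7  7 11 15 10 13
dp:     1  1  1  1  2  2  2  1  3  2
Maximum is 3.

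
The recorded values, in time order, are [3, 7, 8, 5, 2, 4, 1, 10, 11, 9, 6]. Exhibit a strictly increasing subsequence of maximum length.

3, 7, 8, 10, 11

Patience tails give the LIS length; then backtrack through the dp parents:
3 → extends → [3]
7 → extends → [3, 7]
8 → extends → [3, 7, 8]
5 → replaces 7 → [3, 5, 8]
2 → replaces 3 → [2, 5, 8]
4 → replaces 5 → [2, 4, 8]
1 → replaces 2 → [1, 4, 8]
10 → extends → [1, 4, 8, 10]
11 → extends → [1, 4, 8, 10, 11]
9 → replaces 10 → [1, 4, 8, 9, 11]
6 → replaces 8 → [1, 4, 6, 9, 11]
Length 5; one witness is 3, 7, 8, 10, 11.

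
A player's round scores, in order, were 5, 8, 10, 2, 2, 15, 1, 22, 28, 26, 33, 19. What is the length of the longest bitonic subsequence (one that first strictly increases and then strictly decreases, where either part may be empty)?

inc[i] = longest strictly increasing subsequence ending at i; dec[i] = longest strictly decreasing subsequence starting at i:
i:      1  2  3  4  5  6  7  8  9 10 11 12
a[i]:   5  8 10  2  2 15  1 22 28 26 33 19
inc:    1  2  3  1  1  4  1  5  6  6  7  5
dec:    3  3  3  2  2  2  1  2  3  2  2  1
Best peak at i=9 (value 28): inc=6, dec=3, length 6+3−1 = 8.

8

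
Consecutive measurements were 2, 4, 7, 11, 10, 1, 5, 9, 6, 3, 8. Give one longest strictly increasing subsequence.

2, 4, 5, 6, 8

Patience tails give the LIS length; then backtrack through the dp parents:
2 → extends → [2]
4 → extends → [2, 4]
7 → extends → [2, 4, 7]
11 → extends → [2, 4, 7, 11]
10 → replaces 11 → [2, 4, 7, 10]
1 → replaces 2 → [1, 4, 7, 10]
5 → replaces 7 → [1, 4, 5, 10]
9 → replaces 10 → [1, 4, 5, 9]
6 → replaces 9 → [1, 4, 5, 6]
3 → replaces 4 → [1, 3, 5, 6]
8 → extends → [1, 3, 5, 6, 8]
Length 5; one witness is 2, 4, 5, 6, 8.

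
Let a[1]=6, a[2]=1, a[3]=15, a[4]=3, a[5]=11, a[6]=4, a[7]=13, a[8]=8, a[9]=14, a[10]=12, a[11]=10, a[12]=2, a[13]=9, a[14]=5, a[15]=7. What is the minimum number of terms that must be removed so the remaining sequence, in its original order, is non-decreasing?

10

Fewest deletions = n − (longest non-decreasing subsequence).
Patience tails:
6 → extends → [6]
1 → replaces 6 → [1]
15 → extends → [1, 15]
3 → replaces 15 → [1, 3]
11 → extends → [1, 3, 11]
4 → replaces 11 → [1, 3, 4]
13 → extends → [1, 3, 4, 13]
8 → replaces 13 → [1, 3, 4, 8]
14 → extends → [1, 3, 4, 8, 14]
12 → replaces 14 → [1, 3, 4, 8, 12]
10 → replaces 12 → [1, 3, 4, 8, 10]
2 → replaces 3 → [1, 2, 4, 8, 10]
9 → replaces 10 → [1, 2, 4, 8, 9]
5 → replaces 8 → [1, 2, 4, 5, 9]
7 → replaces 9 → [1, 2, 4, 5, 7]
Longest non-decreasing subsequence has length 5, so deletions = 15 − 5 = 10.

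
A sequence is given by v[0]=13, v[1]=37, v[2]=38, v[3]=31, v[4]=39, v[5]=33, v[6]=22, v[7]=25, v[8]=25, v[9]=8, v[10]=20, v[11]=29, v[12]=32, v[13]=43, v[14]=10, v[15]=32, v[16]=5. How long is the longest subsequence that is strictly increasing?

6

Track the smallest tail for each achievable length (strict):
13 → extends → [13]
37 → extends → [13, 37]
38 → extends → [13, 37, 38]
31 → replaces 37 → [13, 31, 38]
39 → extends → [13, 31, 38, 39]
33 → replaces 38 → [13, 31, 33, 39]
22 → replaces 31 → [13, 22, 33, 39]
25 → replaces 33 → [13, 22, 25, 39]
25 → already a tail → [13, 22, 25, 39]
8 → replaces 13 → [8, 22, 25, 39]
20 → replaces 22 → [8, 20, 25, 39]
29 → replaces 39 → [8, 20, 25, 29]
32 → extends → [8, 20, 25, 29, 32]
43 → extends → [8, 20, 25, 29, 32, 43]
10 → replaces 20 → [8, 10, 25, 29, 32, 43]
32 → already a tail → [8, 10, 25, 29, 32, 43]
5 → replaces 8 → [5, 10, 25, 29, 32, 43]
Six tails, so the longest strictly increasing subsequence has length 6 (e.g. 13, 22, 25, 29, 32, 43).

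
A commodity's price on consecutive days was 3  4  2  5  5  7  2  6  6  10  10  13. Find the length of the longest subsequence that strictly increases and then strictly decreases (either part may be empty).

6

inc[i] = longest strictly increasing subsequence ending at i; dec[i] = longest strictly decreasing subsequence starting at i:
i:      1  2  3  4  5  6  7  8  9 10 11 12
a[i]:   3  4  2  5  5  7  2  6  6 10 10 13
inc:    1  2  1  3  3  4  1  4  4  5  5  6
dec:    2  2  1  2  2  2  1  1  1  1  1  1
Best peak at i=12 (value 13): inc=6, dec=1, length 6+1−1 = 6.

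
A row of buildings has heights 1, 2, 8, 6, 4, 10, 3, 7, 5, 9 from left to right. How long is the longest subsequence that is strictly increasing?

5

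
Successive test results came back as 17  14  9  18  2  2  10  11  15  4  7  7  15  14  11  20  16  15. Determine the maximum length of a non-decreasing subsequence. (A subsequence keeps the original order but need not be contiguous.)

Let dp[i] be the length of the longest such subsequence ending at index i:
i:      1  2  3  4  5  6  7  8  9 10 11 12 13 14 15 16 17 18
a[i]:  17 14  9 18  2  2 10 11 15  4  7  7 15 14 11 20 16 15
dp:     1  1  1  2  1  2  3  4  5  3  4  5  6  6  6  7  7  7
Maximum dp value is 7.

7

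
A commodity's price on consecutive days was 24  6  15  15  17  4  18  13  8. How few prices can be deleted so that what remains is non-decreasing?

4

Fewest deletions = n − (longest non-decreasing subsequence).
Patience tails:
24 → extends → [24]
6 → replaces 24 → [6]
15 → extends → [6, 15]
15 → extends → [6, 15, 15]
17 → extends → [6, 15, 15, 17]
4 → replaces 6 → [4, 15, 15, 17]
18 → extends → [4, 15, 15, 17, 18]
13 → replaces 15 → [4, 13, 15, 17, 18]
8 → replaces 13 → [4, 8, 15, 17, 18]
Longest non-decreasing subsequence has length 5, so deletions = 9 − 5 = 4.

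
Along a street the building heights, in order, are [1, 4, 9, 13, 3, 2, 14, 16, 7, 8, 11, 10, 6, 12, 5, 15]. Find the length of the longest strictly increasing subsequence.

7

Track the smallest tail for each achievable length (strict):
1 → extends → [1]
4 → extends → [1, 4]
9 → extends → [1, 4, 9]
13 → extends → [1, 4, 9, 13]
3 → replaces 4 → [1, 3, 9, 13]
2 → replaces 3 → [1, 2, 9, 13]
14 → extends → [1, 2, 9, 13, 14]
16 → extends → [1, 2, 9, 13, 14, 16]
7 → replaces 9 → [1, 2, 7, 13, 14, 16]
8 → replaces 13 → [1, 2, 7, 8, 14, 16]
11 → replaces 14 → [1, 2, 7, 8, 11, 16]
10 → replaces 11 → [1, 2, 7, 8, 10, 16]
6 → replaces 7 → [1, 2, 6, 8, 10, 16]
12 → replaces 16 → [1, 2, 6, 8, 10, 12]
5 → replaces 6 → [1, 2, 5, 8, 10, 12]
15 → extends → [1, 2, 5, 8, 10, 12, 15]
Seven tails, so the longest strictly increasing subsequence has length 7 (e.g. 1, 4, 7, 8, 11, 12, 15).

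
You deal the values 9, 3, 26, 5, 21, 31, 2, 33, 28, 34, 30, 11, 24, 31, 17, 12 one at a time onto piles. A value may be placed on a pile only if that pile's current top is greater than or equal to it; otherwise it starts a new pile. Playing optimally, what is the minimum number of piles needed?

6

Place each on the leftmost legal pile:
9 → new pile 1 (tops now [9])
3 → pile 1 (tops now [3])
26 → new pile 2 (tops now [3, 26])
5 → pile 2 (tops now [3, 5])
21 → new pile 3 (tops now [3, 5, 21])
31 → new pile 4 (tops now [3, 5, 21, 31])
2 → pile 1 (tops now [2, 5, 21, 31])
33 → new pile 5 (tops now [2, 5, 21, 31, 33])
28 → pile 4 (tops now [2, 5, 21, 28, 33])
34 → new pile 6 (tops now [2, 5, 21, 28, 33, 34])
30 → pile 5 (tops now [2, 5, 21, 28, 30, 34])
11 → pile 3 (tops now [2, 5, 11, 28, 30, 34])
24 → pile 4 (tops now [2, 5, 11, 24, 30, 34])
31 → pile 6 (tops now [2, 5, 11, 24, 30, 31])
17 → pile 4 (tops now [2, 5, 11, 17, 30, 31])
12 → pile 4 (tops now [2, 5, 11, 12, 30, 31])
Six piles.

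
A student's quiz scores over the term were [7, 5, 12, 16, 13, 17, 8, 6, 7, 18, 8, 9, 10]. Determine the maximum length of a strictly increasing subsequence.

6

Track the smallest tail for each achievable length (strict):
7 → extends → [7]
5 → replaces 7 → [5]
12 → extends → [5, 12]
16 → extends → [5, 12, 16]
13 → replaces 16 → [5, 12, 13]
17 → extends → [5, 12, 13, 17]
8 → replaces 12 → [5, 8, 13, 17]
6 → replaces 8 → [5, 6, 13, 17]
7 → replaces 13 → [5, 6, 7, 17]
18 → extends → [5, 6, 7, 17, 18]
8 → replaces 17 → [5, 6, 7, 8, 18]
9 → replaces 18 → [5, 6, 7, 8, 9]
10 → extends → [5, 6, 7, 8, 9, 10]
Six tails, so the longest strictly increasing subsequence has length 6 (e.g. 5, 6, 7, 8, 9, 10).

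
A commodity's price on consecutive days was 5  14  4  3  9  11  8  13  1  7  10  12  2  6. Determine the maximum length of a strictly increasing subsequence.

4

Track the smallest tail for each achievable length (strict):
5 → extends → [5]
14 → extends → [5, 14]
4 → replaces 5 → [4, 14]
3 → replaces 4 → [3, 14]
9 → replaces 14 → [3, 9]
11 → extends → [3, 9, 11]
8 → replaces 9 → [3, 8, 11]
13 → extends → [3, 8, 11, 13]
1 → replaces 3 → [1, 8, 11, 13]
7 → replaces 8 → [1, 7, 11, 13]
10 → replaces 11 → [1, 7, 10, 13]
12 → replaces 13 → [1, 7, 10, 12]
2 → replaces 7 → [1, 2, 10, 12]
6 → replaces 10 → [1, 2, 6, 12]
Four tails, so the longest strictly increasing subsequence has length 4 (e.g. 5, 9, 11, 13).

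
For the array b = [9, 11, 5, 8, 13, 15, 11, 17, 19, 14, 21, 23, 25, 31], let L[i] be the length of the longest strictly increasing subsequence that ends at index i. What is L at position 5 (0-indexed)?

4

dp[i] = 1 + max{dp[j] : j<i, b[j]<b[i]} (or 1 if no such j):
i:      0  1  2  3  4  5  6  7  8  9 10 11 12 13
b[i]:   9 11  5  8 13 15 11 17 19 14 21 23 25 31
dp:     1  2  1  2  3  4  3  5  6  4  7  8  9 10
At index 5 the value is 4.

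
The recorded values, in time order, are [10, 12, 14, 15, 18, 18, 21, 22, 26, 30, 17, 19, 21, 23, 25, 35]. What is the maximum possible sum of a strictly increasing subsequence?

Let S[i] be the best sum of a strictly increasing subsequence ending at i:
i:       1   2   3   4   5   6   7   8   9  10  11  12  13  14  15  16
a[i]:   10  12  14  15  18  18  21  22  26  30  17  19  21  23  25  35
S:      10  22  36  51  69  69  90 112 138 168  68  88 109 135 160 203
Maximum is 203 (e.g. 10 + 12 + 14 + 15 + 18 + 21 + 22 + 26 + 30 + 35).

203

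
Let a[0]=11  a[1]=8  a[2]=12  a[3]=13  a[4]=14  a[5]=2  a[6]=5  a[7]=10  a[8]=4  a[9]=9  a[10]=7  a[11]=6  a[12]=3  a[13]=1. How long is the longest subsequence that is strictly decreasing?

7

Negate each value so 'decreasing' becomes 'increasing', then run patience tails on the negated sequence:
-11 → extends → [-11]
-8 → extends → [-11, -8]
-12 → replaces -11 → [-12, -8]
-13 → replaces -12 → [-13, -8]
-14 → replaces -13 → [-14, -8]
-2 → extends → [-14, -8, -2]
-5 → replaces -2 → [-14, -8, -5]
-10 → replaces -8 → [-14, -10, -5]
-4 → extends → [-14, -10, -5, -4]
-9 → replaces -5 → [-14, -10, -9, -4]
-7 → replaces -4 → [-14, -10, -9, -7]
-6 → extends → [-14, -10, -9, -7, -6]
-3 → extends → [-14, -10, -9, -7, -6, -3]
-1 → extends → [-14, -10, -9, -7, -6, -3, -1]
Seven tails, so the longest strictly decreasing subsequence of the original has length 7.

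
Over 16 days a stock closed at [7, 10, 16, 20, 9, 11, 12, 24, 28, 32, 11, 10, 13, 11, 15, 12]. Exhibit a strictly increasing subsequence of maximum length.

Patience tails give the LIS length; then backtrack through the dp parents:
7 → extends → [7]
10 → extends → [7, 10]
16 → extends → [7, 10, 16]
20 → extends → [7, 10, 16, 20]
9 → replaces 10 → [7, 9, 16, 20]
11 → replaces 16 → [7, 9, 11, 20]
12 → replaces 20 → [7, 9, 11, 12]
24 → extends → [7, 9, 11, 12, 24]
28 → extends → [7, 9, 11, 12, 24, 28]
32 → extends → [7, 9, 11, 12, 24, 28, 32]
11 → already a tail → [7, 9, 11, 12, 24, 28, 32]
10 → replaces 11 → [7, 9, 10, 12, 24, 28, 32]
13 → replaces 24 → [7, 9, 10, 12, 13, 28, 32]
11 → replaces 12 → [7, 9, 10, 11, 13, 28, 32]
15 → replaces 28 → [7, 9, 10, 11, 13, 15, 32]
12 → replaces 13 → [7, 9, 10, 11, 12, 15, 32]
Length 7; one witness is 7, 10, 16, 20, 24, 28, 32.

7, 10, 16, 20, 24, 28, 32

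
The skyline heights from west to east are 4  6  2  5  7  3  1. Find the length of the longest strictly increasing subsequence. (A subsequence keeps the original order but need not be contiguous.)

3

Track the smallest tail for each achievable length (strict):
4 → extends → [4]
6 → extends → [4, 6]
2 → replaces 4 → [2, 6]
5 → replaces 6 → [2, 5]
7 → extends → [2, 5, 7]
3 → replaces 5 → [2, 3, 7]
1 → replaces 2 → [1, 3, 7]
Three tails, so the longest strictly increasing subsequence has length 3 (e.g. 4, 6, 7).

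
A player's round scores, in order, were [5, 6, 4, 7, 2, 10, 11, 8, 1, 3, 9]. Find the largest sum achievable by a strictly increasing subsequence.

39

Let S[i] be the best sum of a strictly increasing subsequence ending at i:
i:      1  2  3  4  5  6  7  8  9 10 11
a[i]:   5  6  4  7  2 10 11  8  1  3  9
S:      5 11  4 18  2 28 39 26  1  5 35
Maximum is 39 (e.g. 5 + 6 + 7 + 10 + 11).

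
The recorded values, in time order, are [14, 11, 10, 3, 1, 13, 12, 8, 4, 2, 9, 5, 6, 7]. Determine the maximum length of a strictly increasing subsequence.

Track the smallest tail for each achievable length (strict):
14 → extends → [14]
11 → replaces 14 → [11]
10 → replaces 11 → [10]
3 → replaces 10 → [3]
1 → replaces 3 → [1]
13 → extends → [1, 13]
12 → replaces 13 → [1, 12]
8 → replaces 12 → [1, 8]
4 → replaces 8 → [1, 4]
2 → replaces 4 → [1, 2]
9 → extends → [1, 2, 9]
5 → replaces 9 → [1, 2, 5]
6 → extends → [1, 2, 5, 6]
7 → extends → [1, 2, 5, 6, 7]
Five tails, so the longest strictly increasing subsequence has length 5 (e.g. 3, 4, 5, 6, 7).

5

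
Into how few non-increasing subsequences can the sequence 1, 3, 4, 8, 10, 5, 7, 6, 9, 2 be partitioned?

6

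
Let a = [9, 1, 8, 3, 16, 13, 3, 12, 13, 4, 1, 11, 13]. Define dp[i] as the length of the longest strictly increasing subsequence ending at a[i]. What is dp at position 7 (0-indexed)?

3

dp[i] = 1 + max{dp[j] : j<i, a[j]<a[i]} (or 1 if no such j):
i:      0  1  2  3  4  5  6  7  8  9 10 11 12
a[i]:   9  1  8  3 16 13  3 12 13  4  1 11 13
dp:     1  1  2  2  3  3  2  3  4  3  1  4  5
At index 7 the value is 3.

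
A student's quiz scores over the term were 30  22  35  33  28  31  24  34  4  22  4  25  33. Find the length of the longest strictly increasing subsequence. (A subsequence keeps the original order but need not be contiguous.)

4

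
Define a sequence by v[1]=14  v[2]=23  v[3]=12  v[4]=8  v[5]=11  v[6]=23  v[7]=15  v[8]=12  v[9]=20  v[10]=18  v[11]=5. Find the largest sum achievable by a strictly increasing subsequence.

Let S[i] be the best sum of a strictly increasing subsequence ending at i:
i:      1  2  3  4  5  6  7  8  9 10 11
v[i]:  14 23 12  8 11 23 15 12 20 18  5
S:     14 37 12  8 19 42 34 31 54 52  5
Maximum is 54 (e.g. 8 + 11 + 15 + 20).

54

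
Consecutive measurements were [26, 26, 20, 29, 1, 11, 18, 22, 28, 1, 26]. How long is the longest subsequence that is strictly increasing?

Let dp[i] be the length of the longest such subsequence ending at index i:
i:      1  2  3  4  5  6  7  8  9 10 11
a[i]:  26 26 20 29  1 11 18 22 28  1 26
dp:     1  1  1  2  1  2  3  4  5  1  5
Maximum dp value is 5.

5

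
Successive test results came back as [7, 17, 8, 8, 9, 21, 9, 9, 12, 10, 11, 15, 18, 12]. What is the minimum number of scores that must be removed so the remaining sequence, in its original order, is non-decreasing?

Fewest deletions = n − (longest non-decreasing subsequence).
i:      1  2  3  4  5  6  7  8  9 10 11 12 13 14
a[i]:   7 17  8  8  9 21  9  9 12 10 11 15 18 12
dp:     1  2  2  3  4  5  5  6  7  7  8  9 10  9
max dp = 10, so deletions = 14 − 10 = 4.

4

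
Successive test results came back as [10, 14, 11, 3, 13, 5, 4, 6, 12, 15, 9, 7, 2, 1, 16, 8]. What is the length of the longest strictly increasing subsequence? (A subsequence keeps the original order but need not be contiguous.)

Track the smallest tail for each achievable length (strict):
10 → extends → [10]
14 → extends → [10, 14]
11 → replaces 14 → [10, 11]
3 → replaces 10 → [3, 11]
13 → extends → [3, 11, 13]
5 → replaces 11 → [3, 5, 13]
4 → replaces 5 → [3, 4, 13]
6 → replaces 13 → [3, 4, 6]
12 → extends → [3, 4, 6, 12]
15 → extends → [3, 4, 6, 12, 15]
9 → replaces 12 → [3, 4, 6, 9, 15]
7 → replaces 9 → [3, 4, 6, 7, 15]
2 → replaces 3 → [2, 4, 6, 7, 15]
1 → replaces 2 → [1, 4, 6, 7, 15]
16 → extends → [1, 4, 6, 7, 15, 16]
8 → replaces 15 → [1, 4, 6, 7, 8, 16]
Six tails, so the longest strictly increasing subsequence has length 6 (e.g. 3, 5, 6, 12, 15, 16).

6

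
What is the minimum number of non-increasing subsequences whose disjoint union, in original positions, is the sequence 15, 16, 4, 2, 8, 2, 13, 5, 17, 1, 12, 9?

4

The minimum number of non-increasing subsequences covering a sequence equals the length of its longest strictly increasing subsequence.
LIS length is 4 (e.g. 4, 8, 13, 17), so 4 piles are needed.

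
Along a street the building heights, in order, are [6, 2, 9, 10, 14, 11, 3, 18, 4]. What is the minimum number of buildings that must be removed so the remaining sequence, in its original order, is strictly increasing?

4

Fewest deletions = n − (longest strictly increasing subsequence).
Patience tails:
6 → extends → [6]
2 → replaces 6 → [2]
9 → extends → [2, 9]
10 → extends → [2, 9, 10]
14 → extends → [2, 9, 10, 14]
11 → replaces 14 → [2, 9, 10, 11]
3 → replaces 9 → [2, 3, 10, 11]
18 → extends → [2, 3, 10, 11, 18]
4 → replaces 10 → [2, 3, 4, 11, 18]
Longest strictly increasing subsequence has length 5, so deletions = 9 − 5 = 4.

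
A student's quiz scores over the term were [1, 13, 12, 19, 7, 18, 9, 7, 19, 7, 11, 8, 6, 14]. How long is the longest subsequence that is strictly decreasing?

Let dp[i] be the longest strictly decreasing subsequence ending at i:
i:      1  2  3  4  5  6  7  8  9 10 11 12 13 14
a[i]:   1 13 12 19  7 18  9  7 19  7 11  8  6 14
dp:     1  1  2  1  3  2  3  4  1  4  3  4  5  3
Maximum is 5.

5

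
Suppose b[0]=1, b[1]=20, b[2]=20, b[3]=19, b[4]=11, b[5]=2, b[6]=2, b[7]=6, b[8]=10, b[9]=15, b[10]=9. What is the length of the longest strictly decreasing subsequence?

5

Negate each value so 'decreasing' becomes 'increasing', then run patience tails on the negated sequence:
-1 → extends → [-1]
-20 → replaces -1 → [-20]
-20 → already a tail → [-20]
-19 → extends → [-20, -19]
-11 → extends → [-20, -19, -11]
-2 → extends → [-20, -19, -11, -2]
-2 → already a tail → [-20, -19, -11, -2]
-6 → replaces -2 → [-20, -19, -11, -6]
-10 → replaces -6 → [-20, -19, -11, -10]
-15 → replaces -11 → [-20, -19, -15, -10]
-9 → extends → [-20, -19, -15, -10, -9]
Five tails, so the longest strictly decreasing subsequence of the original has length 5.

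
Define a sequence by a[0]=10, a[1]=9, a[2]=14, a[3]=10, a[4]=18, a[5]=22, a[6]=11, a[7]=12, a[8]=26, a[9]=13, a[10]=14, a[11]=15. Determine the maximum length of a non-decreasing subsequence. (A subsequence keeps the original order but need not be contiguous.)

7

Track the smallest tail for each achievable length (allowing ties):
10 → extends → [10]
9 → replaces 10 → [9]
14 → extends → [9, 14]
10 → replaces 14 → [9, 10]
18 → extends → [9, 10, 18]
22 → extends → [9, 10, 18, 22]
11 → replaces 18 → [9, 10, 11, 22]
12 → replaces 22 → [9, 10, 11, 12]
26 → extends → [9, 10, 11, 12, 26]
13 → replaces 26 → [9, 10, 11, 12, 13]
14 → extends → [9, 10, 11, 12, 13, 14]
15 → extends → [9, 10, 11, 12, 13, 14, 15]
Seven tails, so the longest non-decreasing subsequence has length 7 (e.g. 10, 10, 11, 12, 13, 14, 15).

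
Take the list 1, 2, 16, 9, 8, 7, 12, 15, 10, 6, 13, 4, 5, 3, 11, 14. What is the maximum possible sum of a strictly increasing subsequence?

51

Let S[i] be the best sum of a strictly increasing subsequence ending at i:
i:      1  2  3  4  5  6  7  8  9 10 11 12 13 14 15 16
a[i]:   1  2 16  9  8  7 12 15 10  6 13  4  5  3 11 14
S:      1  3 19 12 11 10 24 39 22  9 37  7 12  6 33 51
Maximum is 51 (e.g. 1 + 2 + 9 + 12 + 13 + 14).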